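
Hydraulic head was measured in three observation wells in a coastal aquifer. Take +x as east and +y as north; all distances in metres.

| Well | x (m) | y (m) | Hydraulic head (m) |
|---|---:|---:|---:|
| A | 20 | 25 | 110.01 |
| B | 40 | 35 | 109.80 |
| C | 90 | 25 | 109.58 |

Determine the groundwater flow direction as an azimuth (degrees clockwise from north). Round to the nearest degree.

With h = a·x + b·y + c and A as origin, the differences give:
  20·a + 10·b = -0.21
  70·a + 0·b = -0.43
Eliminate b (×0 and ×10, subtract): -700·a = 4.300 → a = ∂h/∂x = -0.006143
Back-substitute: b = ∂h/∂y = -0.008714.
Flow direction (−∇h) has components (+0.006143 E, +0.008714 N).
Azimuth = atan2(E, N) = atan2(+0.006143, +0.008714) = 35.2° ≈ 035°.

035°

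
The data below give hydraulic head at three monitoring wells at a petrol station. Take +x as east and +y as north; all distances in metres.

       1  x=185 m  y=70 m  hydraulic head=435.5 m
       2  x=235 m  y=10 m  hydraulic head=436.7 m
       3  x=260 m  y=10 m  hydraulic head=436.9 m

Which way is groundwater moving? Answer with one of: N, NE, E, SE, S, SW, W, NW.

With h = a·x + b·y + c and 1 as origin, the differences give:
  50·a + (-60)·b = +1.2
  75·a + (-60)·b = +1.4
Eliminate b (×(-60) and ×(-60), subtract): 1500·a = 12.00 → a = ∂h/∂x = +0.008000
Back-substitute: b = ∂h/∂y = -0.01333.
Flow = −∇h = (-0.008000 east, +0.01333 north), which points northwest.

NW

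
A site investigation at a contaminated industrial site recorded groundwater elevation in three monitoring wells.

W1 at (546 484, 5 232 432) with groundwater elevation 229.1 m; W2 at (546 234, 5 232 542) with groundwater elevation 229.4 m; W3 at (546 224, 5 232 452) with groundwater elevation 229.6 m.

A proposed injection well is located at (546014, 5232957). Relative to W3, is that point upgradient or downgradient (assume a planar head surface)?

Taking W1 as reference: W2−W1 = (-250, 110, +0.3); W3−W1 = (-260, 20, +0.5).
Determinant of the coordinate differences = (-250)·20 − (-260)·110 = 23600.
∂h/∂x = [(+0.3)·20 − (+0.5)·110] / 23600 = -0.002076
∂h/∂y = [(-250)·(+0.5) − (-260)·(+0.3)] / 23600 = -0.001992
Head at (546014, 5232957) = 229.1 + (-0.002076)·(-470) + (-0.001992)·(525) = 229.03 m.
That is lower than the 229.6 m at W3, so the point is downgradient.

downgradient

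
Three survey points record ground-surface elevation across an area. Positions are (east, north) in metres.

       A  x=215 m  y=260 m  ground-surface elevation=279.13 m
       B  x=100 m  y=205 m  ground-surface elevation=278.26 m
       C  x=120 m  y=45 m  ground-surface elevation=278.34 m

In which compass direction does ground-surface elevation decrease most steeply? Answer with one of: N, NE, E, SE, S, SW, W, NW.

With z = a·x + b·y + c and A as origin, the differences give:
  (-115)·a + (-55)·b = -0.87
  (-95)·a + (-215)·b = -0.79
Eliminate b (×(-215) and ×(-55), subtract): 19500·a = 143.600 → a = ∂z/∂x = +0.007364
Back-substitute: b = ∂z/∂y = +0.0004205.
Steepest decrease is along −∇f = (-0.007364 E, -0.0004205 N) → west.

W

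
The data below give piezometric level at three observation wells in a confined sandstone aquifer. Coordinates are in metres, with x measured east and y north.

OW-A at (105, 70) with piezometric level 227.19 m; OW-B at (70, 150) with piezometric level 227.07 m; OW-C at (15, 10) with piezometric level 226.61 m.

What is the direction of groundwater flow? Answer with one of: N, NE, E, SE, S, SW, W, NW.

W

Three-point gradient (reference OW-A): Δ to OW-B = (-35, 80, -0.12), Δ to OW-C = (-90, -60, -0.58).
∂h/∂x = +0.005763, ∂h/∂y = +0.001022 (det = 9300).
Flow = −∇h = (-0.005763 east, -0.001022 north), which points west.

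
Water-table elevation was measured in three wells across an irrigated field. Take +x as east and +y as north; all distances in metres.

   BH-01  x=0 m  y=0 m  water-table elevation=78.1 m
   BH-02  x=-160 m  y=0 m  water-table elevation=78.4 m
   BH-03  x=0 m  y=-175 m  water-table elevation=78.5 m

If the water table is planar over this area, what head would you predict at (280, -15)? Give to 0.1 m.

77.6 m

∂h/∂x = (78.4 − 78.1) / (-160 − 0) = -0.001875
∂h/∂y = (78.5 − 78.1) / (-175 − 0) = -0.002286
h(280, -15) = 78.1 + (-0.001875)·(280) + (-0.002286)·(-15) = 78.1 -0.525 +0.034 = 77.609 m.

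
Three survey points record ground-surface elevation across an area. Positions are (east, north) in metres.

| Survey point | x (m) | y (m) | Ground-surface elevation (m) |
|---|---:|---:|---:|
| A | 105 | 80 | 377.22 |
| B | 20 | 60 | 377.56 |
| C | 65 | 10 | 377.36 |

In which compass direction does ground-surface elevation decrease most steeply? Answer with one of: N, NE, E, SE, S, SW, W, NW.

Taking A as reference: B−A = (-85, -20, +0.34); C−A = (-40, -70, +0.14).
Determinant of the coordinate differences = (-85)·(-70) − (-40)·(-20) = 5150.
∂z/∂x = [(+0.34)·(-70) − (+0.14)·(-20)] / 5150 = -0.004078
∂z/∂y = [(-85)·(+0.14) − (-40)·(+0.34)] / 5150 = +0.0003301
Steepest decrease is along −∇f = (+0.004078 E, -0.0003301 N) → east.

E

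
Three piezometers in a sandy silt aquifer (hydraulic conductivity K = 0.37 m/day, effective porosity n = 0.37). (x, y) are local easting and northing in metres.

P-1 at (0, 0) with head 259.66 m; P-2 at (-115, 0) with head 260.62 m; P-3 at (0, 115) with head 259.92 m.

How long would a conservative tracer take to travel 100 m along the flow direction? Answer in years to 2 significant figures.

∂h/∂x = (260.62 − 259.66) / (-115 − 0) = -0.008348
∂h/∂y = (259.92 − 259.66) / (115 − 0) = +0.002261
|∇h| = √(-0.008348² + 0.002261²) = 0.008649
Seepage velocity v = K·i/n = 0.37 × 0.008649 / 0.37 = 0.008649 m/day.
t = 100 / 0.008649 = 1.156e+04 days = 31.6 years.

32 years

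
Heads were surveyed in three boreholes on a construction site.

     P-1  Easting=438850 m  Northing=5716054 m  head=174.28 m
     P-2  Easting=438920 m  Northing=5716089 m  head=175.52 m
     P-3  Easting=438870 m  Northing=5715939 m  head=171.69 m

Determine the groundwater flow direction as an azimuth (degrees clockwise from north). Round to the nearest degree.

194°

Differences from P-1: to P-2 (Δx, Δy, Δh) = (70, 35, +1.24); to P-3 = (20, -115, -2.59).
Solve a·Δx + b·Δy = Δh: det = 70·(-115) − 20·35 = -8750.
∂h/∂x = [(+1.24)·(-115) − (-2.59)·35] / -8750 = +0.005937
∂h/∂y = [70·(-2.59) − 20·(+1.24)] / -8750 = +0.02355
Flow direction (−∇h) has components (-0.005937 E, -0.02355 N).
Azimuth = atan2(E, N) = atan2(-0.005937, -0.02355) = 194.1° ≈ 194°.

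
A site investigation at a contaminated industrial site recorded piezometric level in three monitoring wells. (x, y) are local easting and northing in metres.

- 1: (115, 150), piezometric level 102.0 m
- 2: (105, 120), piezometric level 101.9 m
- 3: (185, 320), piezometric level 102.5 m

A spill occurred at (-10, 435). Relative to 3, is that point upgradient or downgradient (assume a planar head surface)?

With h = a·x + b·y + c and 1 as origin, the differences give:
  (-10)·a + (-30)·b = -0.1
  70·a + 170·b = +0.5
Eliminate b (×170 and ×(-30), subtract): 400·a = -2.00 → a = ∂h/∂x = -0.005000
Back-substitute: b = ∂h/∂y = +0.005000.
Head at (-10, 435) = 102.0 + (-0.005000)·(-125) + (+0.005000)·(285) = 104.05 m.
That is higher than the 102.5 m at 3, so the point is upgradient.

upgradient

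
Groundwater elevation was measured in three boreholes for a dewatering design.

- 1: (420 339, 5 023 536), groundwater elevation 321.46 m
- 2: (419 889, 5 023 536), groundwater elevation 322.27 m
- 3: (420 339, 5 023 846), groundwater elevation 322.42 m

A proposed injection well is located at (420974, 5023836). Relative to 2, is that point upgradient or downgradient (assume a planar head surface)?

∂h/∂x = (322.27 − 321.46) / (419889 − 420339) = -0.001800
∂h/∂y = (322.42 − 321.46) / (5023846 − 5023536) = +0.003097
Head at (420974, 5023836) = 321.46 + (-0.001800)·(635) + (+0.003097)·(300) = 321.25 m.
That is lower than the 322.27 m at 2, so the point is downgradient.

downgradient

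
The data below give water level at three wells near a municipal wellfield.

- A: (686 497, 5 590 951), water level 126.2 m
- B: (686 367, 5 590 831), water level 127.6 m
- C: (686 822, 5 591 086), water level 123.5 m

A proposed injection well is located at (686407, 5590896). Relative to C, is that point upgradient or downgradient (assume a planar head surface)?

upgradient

With h = a·x + b·y + c and A as origin, the differences give:
  (-130)·a + (-120)·b = +1.4
  325·a + 135·b = -2.7
Eliminate b (×135 and ×(-120), subtract): 21450·a = -135.00 → a = ∂h/∂x = -0.006294
Back-substitute: b = ∂h/∂y = -0.004848.
Head at (686407, 5590896) = 126.2 + (-0.006294)·(-90) + (-0.004848)·(-55) = 127.03 m.
That is higher than the 123.5 m at C, so the point is upgradient.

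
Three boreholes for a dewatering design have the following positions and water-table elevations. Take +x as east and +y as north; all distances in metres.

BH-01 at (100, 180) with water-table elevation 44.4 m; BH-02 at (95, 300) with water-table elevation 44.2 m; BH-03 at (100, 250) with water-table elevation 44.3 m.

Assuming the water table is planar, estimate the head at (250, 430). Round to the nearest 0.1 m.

Three-point gradient (reference BH-01): Δ to BH-02 = (-5, 120, -0.2), Δ to BH-03 = (0, 70, -0.1).
∂h/∂x = +0.005714, ∂h/∂y = -0.001429 (det = -350).
h(250, 430) = 44.4 + (+0.005714)·(150) + (-0.001429)·(250) = 44.4 +0.857 -0.357 = 44.900 m.

44.9 m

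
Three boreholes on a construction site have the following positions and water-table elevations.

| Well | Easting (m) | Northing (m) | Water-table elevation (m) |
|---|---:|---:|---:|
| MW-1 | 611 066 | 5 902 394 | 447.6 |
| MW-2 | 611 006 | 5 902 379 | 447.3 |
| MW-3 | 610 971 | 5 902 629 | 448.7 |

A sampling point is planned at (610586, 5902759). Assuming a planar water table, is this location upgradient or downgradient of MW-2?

Differences from MW-1: to MW-2 (Δx, Δy, Δh) = (-60, -15, -0.3); to MW-3 = (-95, 235, +1.1).
Solve a·Δx + b·Δy = Δh: det = (-60)·235 − (-95)·(-15) = -15525.
∂h/∂x = [(-0.3)·235 − (+1.1)·(-15)] / -15525 = +0.003478
∂h/∂y = [(-60)·(+1.1) − (-95)·(-0.3)] / -15525 = +0.006087
Head at (610586, 5902759) = 447.6 + (+0.003478)·(-480) + (+0.006087)·(365) = 448.15 m.
That is higher than the 447.3 m at MW-2, so the point is upgradient.

upgradient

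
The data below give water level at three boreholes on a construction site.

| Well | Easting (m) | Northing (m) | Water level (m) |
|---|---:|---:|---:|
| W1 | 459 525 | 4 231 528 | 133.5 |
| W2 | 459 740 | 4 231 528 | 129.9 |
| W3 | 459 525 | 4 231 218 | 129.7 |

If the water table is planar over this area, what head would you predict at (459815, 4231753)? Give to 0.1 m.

131.4 m

∂h/∂x = (129.9 − 133.5) / (459740 − 459525) = -0.01674
∂h/∂y = (129.7 − 133.5) / (4231218 − 4231528) = +0.01226
h(459815, 4231753) = 133.5 + (-0.01674)·(290) + (+0.01226)·(225) = 133.5 -4.856 +2.758 = 131.402 m.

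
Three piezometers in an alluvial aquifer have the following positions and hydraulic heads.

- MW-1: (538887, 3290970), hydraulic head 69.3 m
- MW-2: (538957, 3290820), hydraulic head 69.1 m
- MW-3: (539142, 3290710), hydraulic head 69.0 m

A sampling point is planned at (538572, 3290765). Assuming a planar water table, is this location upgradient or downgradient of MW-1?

downgradient

Differences from MW-1: to MW-2 (Δx, Δy, Δh) = (70, -150, -0.2); to MW-3 = (255, -260, -0.3).
Solve a·Δx + b·Δy = Δh: det = 70·(-260) − 255·(-150) = 20050.
∂h/∂x = [(-0.2)·(-260) − (-0.3)·(-150)] / 20050 = +0.0003491
∂h/∂y = [70·(-0.3) − 255·(-0.2)] / 20050 = +0.001496
Head at (538572, 3290765) = 69.3 + (+0.0003491)·(-315) + (+0.001496)·(-205) = 68.88 m.
That is lower than the 69.3 m at MW-1, so the point is downgradient.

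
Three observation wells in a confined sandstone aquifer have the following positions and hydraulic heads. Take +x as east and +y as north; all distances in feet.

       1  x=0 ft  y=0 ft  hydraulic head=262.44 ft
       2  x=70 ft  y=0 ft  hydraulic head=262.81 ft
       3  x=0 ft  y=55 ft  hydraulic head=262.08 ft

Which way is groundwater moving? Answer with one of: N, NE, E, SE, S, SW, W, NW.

∂h/∂x = (262.81 − 262.44) / (70 − 0) = +0.005286
∂h/∂y = (262.08 − 262.44) / (55 − 0) = -0.006545
Flow = −∇h = (-0.005286 east, +0.006545 north), which points northwest.

NW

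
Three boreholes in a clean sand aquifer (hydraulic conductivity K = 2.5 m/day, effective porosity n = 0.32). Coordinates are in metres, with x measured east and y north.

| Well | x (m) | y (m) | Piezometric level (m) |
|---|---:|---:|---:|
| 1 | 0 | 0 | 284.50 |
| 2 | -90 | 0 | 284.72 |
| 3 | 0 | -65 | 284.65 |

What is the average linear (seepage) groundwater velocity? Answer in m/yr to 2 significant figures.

∂h/∂x = (284.72 − 284.50) / (-90 − 0) = -0.002444
∂h/∂y = (284.65 − 284.50) / (-65 − 0) = -0.002308
|∇h| = √(-0.002444² + -0.002308²) = 0.003362
Seepage velocity v = K·i/n = 2.5 × 0.003362 / 0.32 = 0.02627 m/day = 9.595 m/yr.

9.6 m/yr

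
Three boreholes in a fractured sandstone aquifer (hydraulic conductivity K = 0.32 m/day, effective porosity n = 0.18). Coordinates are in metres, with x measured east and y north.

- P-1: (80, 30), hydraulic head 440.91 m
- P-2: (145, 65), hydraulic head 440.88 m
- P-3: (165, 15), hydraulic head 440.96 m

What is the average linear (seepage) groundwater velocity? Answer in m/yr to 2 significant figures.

0.98 m/yr

With h = a·x + b·y + c and P-1 as origin, the differences give:
  65·a + 35·b = -0.03
  85·a + (-15)·b = +0.05
Eliminate b (×(-15) and ×35, subtract): -3950·a = -1.300 → a = ∂h/∂x = +0.0003291
Back-substitute: b = ∂h/∂y = -0.001468.
|∇h| = √(0.0003291² + -0.001468²) = 0.001504
Seepage velocity v = K·i/n = 0.32 × 0.001504 / 0.18 = 0.002674 m/day = 0.9767 m/yr.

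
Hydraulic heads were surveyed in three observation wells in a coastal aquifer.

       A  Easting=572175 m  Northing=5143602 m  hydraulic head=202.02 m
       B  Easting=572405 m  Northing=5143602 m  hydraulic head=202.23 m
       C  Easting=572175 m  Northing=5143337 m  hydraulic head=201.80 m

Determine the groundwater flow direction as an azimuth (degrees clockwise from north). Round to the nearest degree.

228°

∂h/∂x = (202.23 − 202.02) / (572405 − 572175) = +0.0009130
∂h/∂y = (201.80 − 202.02) / (5143337 − 5143602) = +0.0008302
Flow direction (−∇h) has components (-0.0009130 E, -0.0008302 N).
Azimuth = atan2(E, N) = atan2(-0.0009130, -0.0008302) = 227.7° ≈ 228°.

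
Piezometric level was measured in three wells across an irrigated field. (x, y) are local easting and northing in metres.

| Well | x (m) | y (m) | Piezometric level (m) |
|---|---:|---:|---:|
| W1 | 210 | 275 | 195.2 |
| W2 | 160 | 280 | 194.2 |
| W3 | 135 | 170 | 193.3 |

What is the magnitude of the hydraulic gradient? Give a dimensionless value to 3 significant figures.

With h = a·x + b·y + c and W1 as origin, the differences give:
  (-50)·a + 5·b = -1.0
  (-75)·a + (-105)·b = -1.9
Eliminate b (×(-105) and ×5, subtract): 5625·a = 114.50 → a = ∂h/∂x = +0.02036
Back-substitute: b = ∂h/∂y = +0.003556.
|∇h| = √(0.02036² + 0.003556²) = 0.02067

0.0207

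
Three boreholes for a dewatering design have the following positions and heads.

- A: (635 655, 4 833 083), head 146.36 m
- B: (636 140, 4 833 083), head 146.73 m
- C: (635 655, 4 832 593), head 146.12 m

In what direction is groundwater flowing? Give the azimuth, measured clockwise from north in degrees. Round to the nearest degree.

∂h/∂x = (146.73 − 146.36) / (636140 − 635655) = +0.0007629
∂h/∂y = (146.12 − 146.36) / (4832593 − 4833083) = +0.0004898
Flow direction (−∇h) has components (-0.0007629 E, -0.0004898 N).
Azimuth = atan2(E, N) = atan2(-0.0007629, -0.0004898) = 237.3° ≈ 237°.

237°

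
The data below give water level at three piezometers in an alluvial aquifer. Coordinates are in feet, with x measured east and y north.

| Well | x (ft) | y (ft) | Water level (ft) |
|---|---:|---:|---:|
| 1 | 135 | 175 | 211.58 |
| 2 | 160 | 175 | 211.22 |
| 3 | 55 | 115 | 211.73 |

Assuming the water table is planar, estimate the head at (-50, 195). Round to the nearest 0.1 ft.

214.6 ft

Differences from 1: to 2 (Δx, Δy, Δh) = (25, 0, -0.36); to 3 = (-80, -60, +0.15).
Determinant of the coordinate differences = 25·(-60) − (-80)·0 = -1500.
∂h/∂x = [(-0.36)·(-60) − (+0.15)·0] / -1500 = -0.01440
∂h/∂y = [25·(+0.15) − (-80)·(-0.36)] / -1500 = +0.01670
h(-50, 195) = 211.58 + (-0.01440)·(-185) + (+0.01670)·(20) = 211.58 +2.664 +0.334 = 214.578 ft.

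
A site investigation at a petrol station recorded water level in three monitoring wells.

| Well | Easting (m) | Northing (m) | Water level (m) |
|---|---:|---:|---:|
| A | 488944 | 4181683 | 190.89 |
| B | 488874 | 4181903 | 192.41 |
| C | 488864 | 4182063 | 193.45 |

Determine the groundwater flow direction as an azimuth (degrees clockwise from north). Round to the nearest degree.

With h = a·x + b·y + c and A as origin, the differences give:
  (-70)·a + 220·b = +1.52
  (-80)·a + 380·b = +2.56
Eliminate b (×380 and ×220, subtract): -9000·a = 14.400 → a = ∂h/∂x = -0.001600
Back-substitute: b = ∂h/∂y = +0.006400.
Flow direction (−∇h) has components (+0.001600 E, -0.006400 N).
Azimuth = atan2(E, N) = atan2(+0.001600, -0.006400) = 166.0° ≈ 166°.

166°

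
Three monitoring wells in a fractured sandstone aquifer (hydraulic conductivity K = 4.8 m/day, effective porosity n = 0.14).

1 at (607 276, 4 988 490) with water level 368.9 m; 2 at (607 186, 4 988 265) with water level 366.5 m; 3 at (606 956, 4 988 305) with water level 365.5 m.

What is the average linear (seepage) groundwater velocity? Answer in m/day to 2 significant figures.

Three-point gradient (reference 1): Δ to 2 = (-90, -225, -2.4), Δ to 3 = (-320, -185, -3.4).
∂h/∂x = +0.005799, ∂h/∂y = +0.008347 (det = -55350).
|∇h| = √(0.005799² + 0.008347²) = 0.01016
Seepage velocity v = K·i/n = 4.8 × 0.01016 / 0.14 = 0.3483 m/day.

0.35 m/day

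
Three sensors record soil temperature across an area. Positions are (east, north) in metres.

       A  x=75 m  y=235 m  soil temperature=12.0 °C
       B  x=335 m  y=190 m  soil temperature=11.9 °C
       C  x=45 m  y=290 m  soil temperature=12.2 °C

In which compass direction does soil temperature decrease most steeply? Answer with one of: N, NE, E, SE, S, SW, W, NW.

Differences from A: to B (Δx, Δy, Δh) = (260, -45, -0.1); to C = (-30, 55, +0.2).
Determinant of the coordinate differences = 260·55 − (-30)·(-45) = 12950.
∂T/∂x = [(-0.1)·55 − (+0.2)·(-45)] / 12950 = +0.0002703
∂T/∂y = [260·(+0.2) − (-30)·(-0.1)] / 12950 = +0.003784
Steepest decrease is along −∇f = (-0.0002703 E, -0.003784 N) → south.

S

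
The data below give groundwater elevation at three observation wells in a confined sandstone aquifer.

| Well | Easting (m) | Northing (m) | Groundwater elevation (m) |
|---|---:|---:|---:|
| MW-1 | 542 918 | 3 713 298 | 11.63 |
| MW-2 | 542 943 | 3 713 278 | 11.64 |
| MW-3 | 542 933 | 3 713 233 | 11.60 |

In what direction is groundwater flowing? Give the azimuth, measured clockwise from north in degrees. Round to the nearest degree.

Taking MW-1 as reference: MW-2−MW-1 = (25, -20, +0.01); MW-3−MW-1 = (15, -65, -0.03).
Determinant of the coordinate differences = 25·(-65) − 15·(-20) = -1325.
∂h/∂x = [(+0.01)·(-65) − (-0.03)·(-20)] / -1325 = +0.0009434
∂h/∂y = [25·(-0.03) − 15·(+0.01)] / -1325 = +0.0006792
Flow direction (−∇h) has components (-0.0009434 E, -0.0006792 N).
Azimuth = atan2(E, N) = atan2(-0.0009434, -0.0006792) = 234.2° ≈ 234°.

234°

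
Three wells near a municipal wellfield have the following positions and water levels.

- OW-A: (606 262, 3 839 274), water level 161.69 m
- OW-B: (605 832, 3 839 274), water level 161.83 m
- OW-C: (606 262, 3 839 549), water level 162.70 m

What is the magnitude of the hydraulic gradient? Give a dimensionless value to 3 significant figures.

0.00369

∂h/∂x = (161.83 − 161.69) / (605832 − 606262) = -0.0003256
∂h/∂y = (162.70 − 161.69) / (3839549 − 3839274) = +0.003673
|∇h| = √(-0.0003256² + 0.003673²) = 0.003687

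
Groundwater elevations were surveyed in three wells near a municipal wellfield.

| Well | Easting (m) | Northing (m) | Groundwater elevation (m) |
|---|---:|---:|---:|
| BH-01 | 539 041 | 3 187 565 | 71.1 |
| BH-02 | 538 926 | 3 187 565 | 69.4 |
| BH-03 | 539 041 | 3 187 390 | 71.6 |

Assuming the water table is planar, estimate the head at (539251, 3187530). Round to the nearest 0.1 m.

∂h/∂x = (69.4 − 71.1) / (538926 − 539041) = +0.01478
∂h/∂y = (71.6 − 71.1) / (3187390 − 3187565) = -0.002857
h(539251, 3187530) = 71.1 + (+0.01478)·(210) + (-0.002857)·(-35) = 71.1 +3.104 +0.100 = 74.304 m.

74.3 m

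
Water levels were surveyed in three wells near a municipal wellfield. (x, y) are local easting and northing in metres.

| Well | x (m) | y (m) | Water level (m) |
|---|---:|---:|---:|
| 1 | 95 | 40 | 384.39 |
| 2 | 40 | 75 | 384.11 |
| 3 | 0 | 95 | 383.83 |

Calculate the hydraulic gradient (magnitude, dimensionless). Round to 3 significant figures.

Three-point gradient (reference 1): Δ to 2 = (-55, 35, -0.28), Δ to 3 = (-95, 55, -0.56).
∂h/∂x = +0.01400, ∂h/∂y = +0.01400 (det = 300).
|∇h| = √(0.01400² + 0.01400²) = 0.0198

0.0198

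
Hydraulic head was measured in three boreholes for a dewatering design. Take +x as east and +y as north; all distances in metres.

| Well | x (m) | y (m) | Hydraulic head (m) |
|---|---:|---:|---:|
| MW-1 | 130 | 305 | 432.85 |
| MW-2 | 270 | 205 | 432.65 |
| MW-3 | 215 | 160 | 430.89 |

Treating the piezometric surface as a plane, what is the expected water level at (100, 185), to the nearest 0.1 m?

With h = a·x + b·y + c and MW-1 as origin, the differences give:
  140·a + (-100)·b = -0.20
  85·a + (-145)·b = -1.96
Eliminate b (×(-145) and ×(-100), subtract): -11800·a = -167.000 → a = ∂h/∂x = +0.01415
Back-substitute: b = ∂h/∂y = +0.02181.
h(100, 185) = 432.85 + (+0.01415)·(-30) + (+0.02181)·(-120) = 432.85 -0.425 -2.618 = 429.808 m.

429.8 m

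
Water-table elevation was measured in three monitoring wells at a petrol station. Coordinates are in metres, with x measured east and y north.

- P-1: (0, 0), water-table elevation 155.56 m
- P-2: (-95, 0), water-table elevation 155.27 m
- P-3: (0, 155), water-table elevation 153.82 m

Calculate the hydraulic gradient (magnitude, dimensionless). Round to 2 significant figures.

0.012

∂h/∂x = (155.27 − 155.56) / (-95 − 0) = +0.003053
∂h/∂y = (153.82 − 155.56) / (155 − 0) = -0.01123
|∇h| = √(0.003053² + -0.01123²) = 0.01164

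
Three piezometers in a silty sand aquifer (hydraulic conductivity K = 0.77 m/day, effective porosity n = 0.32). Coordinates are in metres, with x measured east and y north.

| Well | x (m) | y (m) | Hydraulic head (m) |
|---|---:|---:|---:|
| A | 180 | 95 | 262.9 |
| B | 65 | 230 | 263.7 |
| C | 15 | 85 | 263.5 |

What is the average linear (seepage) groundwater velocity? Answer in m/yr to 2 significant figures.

4.1 m/yr

Taking A as reference: B−A = (-115, 135, +0.8); C−A = (-165, -10, +0.6).
Solve a·Δx + b·Δy = Δh: det = (-115)·(-10) − (-165)·135 = 23425.
∂h/∂x = [(+0.8)·(-10) − (+0.6)·135] / 23425 = -0.003799
∂h/∂y = [(-115)·(+0.6) − (-165)·(+0.8)] / 23425 = +0.002689
|∇h| = √(-0.003799² + 0.002689²) = 0.004654
Seepage velocity v = K·i/n = 0.77 × 0.004654 / 0.32 = 0.0112 m/day = 4.091 m/yr.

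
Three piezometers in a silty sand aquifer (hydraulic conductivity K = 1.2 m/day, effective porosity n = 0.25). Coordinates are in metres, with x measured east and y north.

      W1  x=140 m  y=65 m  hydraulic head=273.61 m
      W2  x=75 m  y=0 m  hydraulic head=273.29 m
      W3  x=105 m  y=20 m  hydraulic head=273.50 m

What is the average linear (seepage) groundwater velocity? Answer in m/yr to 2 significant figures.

Differences from W1: to W2 (Δx, Δy, Δh) = (-65, -65, -0.32); to W3 = (-35, -45, -0.11).
Solve a·Δx + b·Δy = Δh: det = (-65)·(-45) − (-35)·(-65) = 650.
∂h/∂x = [(-0.32)·(-45) − (-0.11)·(-65)] / 650 = +0.01115
∂h/∂y = [(-65)·(-0.11) − (-35)·(-0.32)] / 650 = -0.006231
|∇h| = √(0.01115² + -0.006231²) = 0.01277
Seepage velocity v = K·i/n = 1.2 × 0.01277 / 0.25 = 0.0613 m/day = 22.39 m/yr.

22 m/yr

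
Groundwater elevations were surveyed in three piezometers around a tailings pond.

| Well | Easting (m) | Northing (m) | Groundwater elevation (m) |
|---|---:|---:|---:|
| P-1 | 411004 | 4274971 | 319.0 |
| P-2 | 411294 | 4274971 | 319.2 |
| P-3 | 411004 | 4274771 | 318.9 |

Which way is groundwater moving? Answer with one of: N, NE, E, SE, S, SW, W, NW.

SW

∂h/∂x = (319.2 − 319.0) / (411294 − 411004) = +0.0006897
∂h/∂y = (318.9 − 319.0) / (4274771 − 4274971) = +0.0005000
Flow = −∇h = (-0.0006897 east, -0.0005000 north), which points southwest.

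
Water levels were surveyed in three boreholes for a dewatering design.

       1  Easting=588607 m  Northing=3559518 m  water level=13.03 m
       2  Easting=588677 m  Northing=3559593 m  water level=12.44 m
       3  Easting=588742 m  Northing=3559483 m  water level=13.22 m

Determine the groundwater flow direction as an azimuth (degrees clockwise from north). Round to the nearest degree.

Differences from 1: to 2 (Δx, Δy, Δh) = (70, 75, -0.59); to 3 = (135, -35, +0.19).
Determinant of the coordinate differences = 70·(-35) − 135·75 = -12575.
∂h/∂x = [(-0.59)·(-35) − (+0.19)·75] / -12575 = -0.0005089
∂h/∂y = [70·(+0.19) − 135·(-0.59)] / -12575 = -0.007392
Flow direction (−∇h) has components (+0.0005089 E, +0.007392 N).
Azimuth = atan2(E, N) = atan2(+0.0005089, +0.007392) = 3.9° ≈ 004°.

004°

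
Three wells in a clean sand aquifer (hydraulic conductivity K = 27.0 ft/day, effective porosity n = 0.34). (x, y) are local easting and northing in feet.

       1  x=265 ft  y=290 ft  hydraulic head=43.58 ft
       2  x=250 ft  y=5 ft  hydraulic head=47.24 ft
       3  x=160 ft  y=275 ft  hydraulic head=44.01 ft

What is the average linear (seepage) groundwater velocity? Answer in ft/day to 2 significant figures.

1.0 ft/day

With h = a·x + b·y + c and 1 as origin, the differences give:
  (-15)·a + (-285)·b = +3.66
  (-105)·a + (-15)·b = +0.43
Eliminate b (×(-15) and ×(-285), subtract): -29700·a = 67.650 → a = ∂h/∂x = -0.002278
Back-substitute: b = ∂h/∂y = -0.01272.
|∇h| = √(-0.002278² + -0.01272²) = 0.01292
Seepage velocity v = K·i/n = 27.0 × 0.01292 / 0.34 = 1.026 ft/day.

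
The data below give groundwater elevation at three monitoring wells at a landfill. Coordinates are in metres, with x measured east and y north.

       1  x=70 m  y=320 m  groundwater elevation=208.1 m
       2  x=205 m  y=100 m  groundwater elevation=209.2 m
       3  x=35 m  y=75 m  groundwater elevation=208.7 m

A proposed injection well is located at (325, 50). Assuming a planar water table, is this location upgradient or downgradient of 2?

upgradient

With h = a·x + b·y + c and 1 as origin, the differences give:
  135·a + (-220)·b = +1.1
  (-35)·a + (-245)·b = +0.6
Eliminate b (×(-245) and ×(-220), subtract): -40775·a = -137.50 → a = ∂h/∂x = +0.003372
Back-substitute: b = ∂h/∂y = -0.002931.
Head at (325, 50) = 208.1 + (+0.003372)·(255) + (-0.002931)·(-270) = 209.75 m.
That is higher than the 209.2 m at 2, so the point is upgradient.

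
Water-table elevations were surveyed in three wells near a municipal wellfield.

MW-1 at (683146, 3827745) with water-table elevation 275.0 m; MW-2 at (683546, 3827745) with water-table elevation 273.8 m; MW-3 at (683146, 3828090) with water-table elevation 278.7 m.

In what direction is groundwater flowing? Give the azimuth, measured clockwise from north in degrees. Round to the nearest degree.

164°

∂h/∂x = (273.8 − 275.0) / (683546 − 683146) = -0.003000
∂h/∂y = (278.7 − 275.0) / (3828090 − 3827745) = +0.01072
Flow direction (−∇h) has components (+0.003000 E, -0.01072 N).
Azimuth = atan2(E, N) = atan2(+0.003000, -0.01072) = 164.4° ≈ 164°.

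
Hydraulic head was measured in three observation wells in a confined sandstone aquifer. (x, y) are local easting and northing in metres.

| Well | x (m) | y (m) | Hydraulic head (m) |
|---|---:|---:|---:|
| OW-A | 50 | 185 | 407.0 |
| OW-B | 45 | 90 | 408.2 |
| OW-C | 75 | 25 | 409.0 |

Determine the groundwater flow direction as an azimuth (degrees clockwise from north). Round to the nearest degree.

003°

Three-point gradient (reference OW-A): Δ to OW-B = (-5, -95, +1.2), Δ to OW-C = (25, -160, +2.0).
∂h/∂x = -0.0006299, ∂h/∂y = -0.01260 (det = 3175).
Flow direction (−∇h) has components (+0.0006299 E, +0.01260 N).
Azimuth = atan2(E, N) = atan2(+0.0006299, +0.01260) = 2.9° ≈ 003°.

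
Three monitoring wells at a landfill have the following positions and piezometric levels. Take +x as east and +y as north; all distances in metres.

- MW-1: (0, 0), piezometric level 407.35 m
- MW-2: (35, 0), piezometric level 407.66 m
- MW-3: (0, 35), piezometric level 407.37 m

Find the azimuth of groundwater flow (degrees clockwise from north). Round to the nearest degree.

266°

∂h/∂x = (407.66 − 407.35) / (35 − 0) = +0.008857
∂h/∂y = (407.37 − 407.35) / (35 − 0) = +0.0005714
Flow direction (−∇h) has components (-0.008857 E, -0.0005714 N).
Azimuth = atan2(E, N) = atan2(-0.008857, -0.0005714) = 266.3° ≈ 266°.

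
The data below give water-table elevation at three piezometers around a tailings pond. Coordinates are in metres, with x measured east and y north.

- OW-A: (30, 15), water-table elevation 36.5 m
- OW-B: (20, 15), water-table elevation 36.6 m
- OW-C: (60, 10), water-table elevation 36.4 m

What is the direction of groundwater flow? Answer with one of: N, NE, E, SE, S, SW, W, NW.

N

With h = a·x + b·y + c and OW-A as origin, the differences give:
  (-10)·a + 0·b = +0.1
  30·a + (-5)·b = -0.1
Eliminate b (×(-5) and ×0, subtract): 50·a = -0.50 → a = ∂h/∂x = -0.01000
Back-substitute: b = ∂h/∂y = -0.04000.
Flow = −∇h = (+0.01000 east, +0.04000 north), which points north.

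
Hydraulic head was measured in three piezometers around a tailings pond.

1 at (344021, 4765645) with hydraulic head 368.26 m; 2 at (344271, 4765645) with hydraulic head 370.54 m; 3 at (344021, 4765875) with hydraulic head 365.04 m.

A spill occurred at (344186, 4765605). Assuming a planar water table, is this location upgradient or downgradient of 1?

upgradient

∂h/∂x = (370.54 − 368.26) / (344271 − 344021) = +0.009120
∂h/∂y = (365.04 − 368.26) / (4765875 − 4765645) = -0.01400
Head at (344186, 4765605) = 368.26 + (+0.009120)·(165) + (-0.01400)·(-40) = 370.32 m.
That is higher than the 368.26 m at 1, so the point is upgradient.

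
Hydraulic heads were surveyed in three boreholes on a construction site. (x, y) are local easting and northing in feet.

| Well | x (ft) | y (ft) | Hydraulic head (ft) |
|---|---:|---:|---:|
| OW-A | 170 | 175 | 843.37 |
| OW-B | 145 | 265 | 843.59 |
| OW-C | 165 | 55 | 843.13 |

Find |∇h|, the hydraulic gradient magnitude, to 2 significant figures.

0.0025

Taking OW-A as reference: OW-B−OW-A = (-25, 90, +0.22); OW-C−OW-A = (-5, -120, -0.24).
Determinant of the coordinate differences = (-25)·(-120) − (-5)·90 = 3450.
∂h/∂x = [(+0.22)·(-120) − (-0.24)·90] / 3450 = -0.001391
∂h/∂y = [(-25)·(-0.24) − (-5)·(+0.22)] / 3450 = +0.002058
|∇h| = √(-0.001391² + 0.002058²) = 0.002484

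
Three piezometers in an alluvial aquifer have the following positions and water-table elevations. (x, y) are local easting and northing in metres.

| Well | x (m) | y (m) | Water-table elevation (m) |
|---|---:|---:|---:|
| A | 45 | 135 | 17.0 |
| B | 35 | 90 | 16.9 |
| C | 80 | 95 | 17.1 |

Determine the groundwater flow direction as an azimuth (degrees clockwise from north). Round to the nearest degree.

With h = a·x + b·y + c and A as origin, the differences give:
  (-10)·a + (-45)·b = -0.1
  35·a + (-40)·b = +0.1
Eliminate b (×(-40) and ×(-45), subtract): 1975·a = 8.50 → a = ∂h/∂x = +0.004304
Back-substitute: b = ∂h/∂y = +0.001266.
Flow direction (−∇h) has components (-0.004304 E, -0.001266 N).
Azimuth = atan2(E, N) = atan2(-0.004304, -0.001266) = 253.6° ≈ 254°.

254°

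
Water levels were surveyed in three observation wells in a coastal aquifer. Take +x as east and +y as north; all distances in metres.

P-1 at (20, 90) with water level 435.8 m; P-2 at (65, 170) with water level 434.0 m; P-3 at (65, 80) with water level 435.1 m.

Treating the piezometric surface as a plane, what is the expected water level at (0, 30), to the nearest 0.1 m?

436.9 m

Taking P-1 as reference: P-2−P-1 = (45, 80, -1.8); P-3−P-1 = (45, -10, -0.7).
Determinant of the coordinate differences = 45·(-10) − 45·80 = -4050.
∂h/∂x = [(-1.8)·(-10) − (-0.7)·80] / -4050 = -0.01827
∂h/∂y = [45·(-0.7) − 45·(-1.8)] / -4050 = -0.01222
h(0, 30) = 435.8 + (-0.01827)·(-20) + (-0.01222)·(-60) = 435.8 +0.365 +0.733 = 436.899 m.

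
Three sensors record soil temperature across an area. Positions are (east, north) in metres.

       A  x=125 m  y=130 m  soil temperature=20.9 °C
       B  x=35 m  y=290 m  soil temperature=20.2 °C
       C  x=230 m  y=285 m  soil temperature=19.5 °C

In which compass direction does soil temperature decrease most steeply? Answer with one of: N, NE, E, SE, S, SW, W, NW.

NE

Taking A as reference: B−A = (-90, 160, -0.7); C−A = (105, 155, -1.4).
Solve a·Δx + b·Δy = ΔT: det = (-90)·155 − 105·160 = -30750.
∂T/∂x = [(-0.7)·155 − (-1.4)·160] / -30750 = -0.003756
∂T/∂y = [(-90)·(-1.4) − 105·(-0.7)] / -30750 = -0.006488
Steepest decrease is along −∇f = (+0.003756 E, +0.006488 N) → northeast.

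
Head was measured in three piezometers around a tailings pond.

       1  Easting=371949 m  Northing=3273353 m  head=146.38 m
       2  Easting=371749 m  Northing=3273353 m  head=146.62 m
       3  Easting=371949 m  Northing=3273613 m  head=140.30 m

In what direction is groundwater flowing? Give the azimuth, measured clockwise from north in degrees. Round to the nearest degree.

003°

∂h/∂x = (146.62 − 146.38) / (371749 − 371949) = -0.001200
∂h/∂y = (140.30 − 146.38) / (3273613 − 3273353) = -0.02338
Flow direction (−∇h) has components (+0.001200 E, +0.02338 N).
Azimuth = atan2(E, N) = atan2(+0.001200, +0.02338) = 2.9° ≈ 003°.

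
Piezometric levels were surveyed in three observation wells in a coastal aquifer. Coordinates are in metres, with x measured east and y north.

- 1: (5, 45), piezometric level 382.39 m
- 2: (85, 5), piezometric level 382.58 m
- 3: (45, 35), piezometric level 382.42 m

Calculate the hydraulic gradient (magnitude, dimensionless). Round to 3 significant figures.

0.00656

Taking 1 as reference: 2−1 = (80, -40, +0.19); 3−1 = (40, -10, +0.03).
Solve a·Δx + b·Δy = Δh: det = 80·(-10) − 40·(-40) = 800.
∂h/∂x = [(+0.19)·(-10) − (+0.03)·(-40)] / 800 = -0.0008750
∂h/∂y = [80·(+0.03) − 40·(+0.19)] / 800 = -0.006500
|∇h| = √(-0.0008750² + -0.006500²) = 0.006559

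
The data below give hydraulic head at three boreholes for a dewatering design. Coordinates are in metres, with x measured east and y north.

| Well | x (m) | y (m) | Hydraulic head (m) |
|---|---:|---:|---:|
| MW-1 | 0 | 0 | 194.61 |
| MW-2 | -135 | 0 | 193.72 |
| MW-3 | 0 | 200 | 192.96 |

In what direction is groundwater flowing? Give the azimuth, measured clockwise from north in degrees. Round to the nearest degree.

∂h/∂x = (193.72 − 194.61) / (-135 − 0) = +0.006593
∂h/∂y = (192.96 − 194.61) / (200 − 0) = -0.008250
Flow direction (−∇h) has components (-0.006593 E, +0.008250 N).
Azimuth = atan2(E, N) = atan2(-0.006593, +0.008250) = 321.4° ≈ 321°.

321°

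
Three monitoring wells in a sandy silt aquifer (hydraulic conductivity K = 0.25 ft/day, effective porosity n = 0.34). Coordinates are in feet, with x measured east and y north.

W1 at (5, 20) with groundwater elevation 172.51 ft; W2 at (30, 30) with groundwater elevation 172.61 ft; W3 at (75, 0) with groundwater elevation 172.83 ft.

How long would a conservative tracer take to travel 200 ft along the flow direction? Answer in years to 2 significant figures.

Differences from W1: to W2 (Δx, Δy, Δh) = (25, 10, +0.10); to W3 = (70, -20, +0.32).
Solve a·Δx + b·Δy = Δh: det = 25·(-20) − 70·10 = -1200.
∂h/∂x = [(+0.10)·(-20) − (+0.32)·10] / -1200 = +0.004333
∂h/∂y = [25·(+0.32) − 70·(+0.10)] / -1200 = -0.0008333
|∇h| = √(0.004333² + -0.0008333²) = 0.004412
Seepage velocity v = K·i/n = 0.25 × 0.004412 / 0.34 = 0.003244 ft/day.
t = 200 / 0.003244 = 6.165e+04 days = 169 years.

170 years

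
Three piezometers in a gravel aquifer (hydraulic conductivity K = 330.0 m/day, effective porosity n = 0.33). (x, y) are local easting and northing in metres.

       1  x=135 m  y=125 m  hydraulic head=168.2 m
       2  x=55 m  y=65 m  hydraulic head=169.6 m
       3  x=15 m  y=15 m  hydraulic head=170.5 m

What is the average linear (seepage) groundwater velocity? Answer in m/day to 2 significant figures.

Differences from 1: to 2 (Δx, Δy, Δh) = (-80, -60, +1.4); to 3 = (-120, -110, +2.3).
Determinant of the coordinate differences = (-80)·(-110) − (-120)·(-60) = 1600.
∂h/∂x = [(+1.4)·(-110) − (+2.3)·(-60)] / 1600 = -0.010000
∂h/∂y = [(-80)·(+2.3) − (-120)·(+1.4)] / 1600 = -0.01000
|∇h| = √(-0.010000² + -0.01000²) = 0.01414
Seepage velocity v = K·i/n = 330.0 × 0.01414 / 0.33 = 14.14 m/day.

14 m/day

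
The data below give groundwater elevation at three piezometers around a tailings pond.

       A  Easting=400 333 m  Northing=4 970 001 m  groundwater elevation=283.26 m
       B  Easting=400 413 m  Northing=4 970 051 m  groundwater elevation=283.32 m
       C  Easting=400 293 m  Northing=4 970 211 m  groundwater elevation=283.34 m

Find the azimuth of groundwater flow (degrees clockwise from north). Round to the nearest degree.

Differences from A: to B (Δx, Δy, Δh) = (80, 50, +0.06); to C = (-40, 210, +0.08).
Determinant of the coordinate differences = 80·210 − (-40)·50 = 18800.
∂h/∂x = [(+0.06)·210 − (+0.08)·50] / 18800 = +0.0004574
∂h/∂y = [80·(+0.08) − (-40)·(+0.06)] / 18800 = +0.0004681
Flow direction (−∇h) has components (-0.0004574 E, -0.0004681 N).
Azimuth = atan2(E, N) = atan2(-0.0004574, -0.0004681) = 224.3° ≈ 224°.

224°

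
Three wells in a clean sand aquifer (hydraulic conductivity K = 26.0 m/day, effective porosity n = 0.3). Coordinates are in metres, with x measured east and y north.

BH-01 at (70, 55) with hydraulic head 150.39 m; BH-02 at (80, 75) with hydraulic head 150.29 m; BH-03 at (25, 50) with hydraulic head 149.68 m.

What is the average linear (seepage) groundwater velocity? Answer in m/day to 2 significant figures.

1.9 m/day

Taking BH-01 as reference: BH-02−BH-01 = (10, 20, -0.10); BH-03−BH-01 = (-45, -5, -0.71).
Solve a·Δx + b·Δy = Δh: det = 10·(-5) − (-45)·20 = 850.
∂h/∂x = [(-0.10)·(-5) − (-0.71)·20] / 850 = +0.01729
∂h/∂y = [10·(-0.71) − (-45)·(-0.10)] / 850 = -0.01365
|∇h| = √(0.01729² + -0.01365²) = 0.02203
Seepage velocity v = K·i/n = 26.0 × 0.02203 / 0.3 = 1.909 m/day.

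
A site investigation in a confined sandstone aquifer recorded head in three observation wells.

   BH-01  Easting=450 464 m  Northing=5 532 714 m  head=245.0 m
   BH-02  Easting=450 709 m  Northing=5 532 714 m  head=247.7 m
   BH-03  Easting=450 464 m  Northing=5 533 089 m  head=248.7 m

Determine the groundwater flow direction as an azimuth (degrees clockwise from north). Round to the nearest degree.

228°

∂h/∂x = (247.7 − 245.0) / (450709 − 450464) = +0.01102
∂h/∂y = (248.7 − 245.0) / (5533089 − 5532714) = +0.009867
Flow direction (−∇h) has components (-0.01102 E, -0.009867 N).
Azimuth = atan2(E, N) = atan2(-0.01102, -0.009867) = 228.2° ≈ 228°.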